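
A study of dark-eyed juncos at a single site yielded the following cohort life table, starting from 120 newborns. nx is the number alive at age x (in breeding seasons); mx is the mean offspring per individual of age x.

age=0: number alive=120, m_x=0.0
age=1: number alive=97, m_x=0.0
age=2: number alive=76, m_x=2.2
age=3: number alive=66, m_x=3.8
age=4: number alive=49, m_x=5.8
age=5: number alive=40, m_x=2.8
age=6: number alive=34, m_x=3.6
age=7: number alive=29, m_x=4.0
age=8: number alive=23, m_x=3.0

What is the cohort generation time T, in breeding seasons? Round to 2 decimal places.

lx = nx/n0 = nx/120: 1, 0.80833…, 0.63333…, 0.55, 0.40833…, 0.33333…, 0.28333…, 0.24167…, 0.19167…
lx·mx: 0, 0, 1.393333…, 2.09, 2.368333…, 0.933333…, 1.02…, 0.966667…, 0.575… → R0 = 9.346667…
x·lx·mx: 0, 0, 2.786667…, 6.27, 9.473333…, 4.666667…, 6.12…, 6.766667…, 4.6… → Σ = 40.683333…
T = 40.683333… / 9.346667… = 4.35271… → 4.35

4.35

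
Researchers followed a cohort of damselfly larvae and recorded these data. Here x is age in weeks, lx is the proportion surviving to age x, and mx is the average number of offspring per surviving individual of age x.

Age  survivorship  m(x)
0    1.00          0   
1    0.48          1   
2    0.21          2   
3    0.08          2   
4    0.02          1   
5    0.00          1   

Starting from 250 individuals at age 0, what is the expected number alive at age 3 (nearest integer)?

20

Expected survivors = N0 · l_3 = 250 × 0.08 = 20 → 20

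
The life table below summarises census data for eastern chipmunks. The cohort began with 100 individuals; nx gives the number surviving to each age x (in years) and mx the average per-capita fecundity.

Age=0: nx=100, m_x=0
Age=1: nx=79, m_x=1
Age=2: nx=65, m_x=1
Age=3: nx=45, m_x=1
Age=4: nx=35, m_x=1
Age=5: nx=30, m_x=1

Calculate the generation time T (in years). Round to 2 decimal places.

2.50

lx = nx/n0 = nx/100: 1, 0.79, 0.65, 0.45, 0.35, 0.3
lx·mx: 0, 0.79, 0.65, 0.45, 0.35, 0.3 → R0 = 2.54
x·lx·mx: 0, 0.79, 1.3, 1.35, 1.4, 1.5 → Σ = 6.34
T = 6.34 / 2.54 = 2.496063… → 2.50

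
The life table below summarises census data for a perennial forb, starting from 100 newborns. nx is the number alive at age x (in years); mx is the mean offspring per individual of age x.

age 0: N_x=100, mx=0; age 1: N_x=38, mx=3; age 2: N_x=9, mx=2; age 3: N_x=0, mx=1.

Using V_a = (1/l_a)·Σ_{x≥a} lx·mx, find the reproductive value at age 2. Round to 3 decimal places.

2.000

lx = nx/n0 = nx/100: 1, 0.38, 0.09, 0
lx·mx for x ≥ 2: 0.18, 0 → sum = 0.18
V_2 = 0.18 / l_2 = 0.18 / 0.09 = 2 → 2.000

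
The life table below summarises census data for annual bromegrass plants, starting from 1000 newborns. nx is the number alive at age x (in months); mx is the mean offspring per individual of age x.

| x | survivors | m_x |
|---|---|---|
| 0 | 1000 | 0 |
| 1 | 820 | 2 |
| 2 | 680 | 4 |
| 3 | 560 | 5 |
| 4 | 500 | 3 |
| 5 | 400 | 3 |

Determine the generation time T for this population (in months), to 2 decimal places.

lx = nx/n0 = nx/1000: 1, 0.82, 0.68, 0.56, 0.5, 0.4
lx·mx: 0, 1.64, 2.72, 2.8, 1.5, 1.2 → R0 = 9.86
x·lx·mx: 0, 1.64, 5.44, 8.4, 6, 6 → Σ = 27.48
T = 27.48 / 9.86 = 2.787018… → 2.79

2.79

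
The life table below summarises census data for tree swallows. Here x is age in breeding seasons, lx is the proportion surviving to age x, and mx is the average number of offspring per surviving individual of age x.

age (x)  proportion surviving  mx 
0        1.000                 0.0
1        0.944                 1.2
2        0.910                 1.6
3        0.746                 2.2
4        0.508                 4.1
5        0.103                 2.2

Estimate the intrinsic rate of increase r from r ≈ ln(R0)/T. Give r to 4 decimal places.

R0 = Σ lx·mx = 0 + 1.1328 + 1.456 + 1.6412 + 2.0828 + 0.2266 = 6.5394
Σ x·lx·mx = 18.4326; T = 18.4326/6.5394 = 2.8187…
r ≈ ln(R0)/T = ln(6.5394)/2.8187… = 0.66621… → 0.6662

0.6662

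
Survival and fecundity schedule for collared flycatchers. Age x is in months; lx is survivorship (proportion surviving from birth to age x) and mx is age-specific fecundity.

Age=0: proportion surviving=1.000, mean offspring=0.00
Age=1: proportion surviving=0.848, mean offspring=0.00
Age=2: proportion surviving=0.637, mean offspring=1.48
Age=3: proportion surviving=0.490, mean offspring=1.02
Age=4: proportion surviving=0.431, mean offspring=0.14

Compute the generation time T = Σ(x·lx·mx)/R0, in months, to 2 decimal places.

2.41

lx·mx: 0, 0, 0.94276, 0.4998, 0.06034 → R0 = 1.5029
x·lx·mx: 0, 0, 1.88552, 1.4994, 0.24136 → Σ = 3.62628
T = 3.62628 / 1.5029 = 2.412855… → 2.41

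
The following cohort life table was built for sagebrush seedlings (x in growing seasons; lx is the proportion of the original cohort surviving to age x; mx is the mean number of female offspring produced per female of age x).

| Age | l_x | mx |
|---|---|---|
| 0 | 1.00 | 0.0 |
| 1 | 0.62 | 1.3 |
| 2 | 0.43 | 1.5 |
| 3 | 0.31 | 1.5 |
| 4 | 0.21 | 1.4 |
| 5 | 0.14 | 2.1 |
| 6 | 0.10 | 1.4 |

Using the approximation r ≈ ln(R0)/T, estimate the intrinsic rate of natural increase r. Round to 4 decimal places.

R0 = Σ lx·mx = 0 + 0.806 + 0.645 + 0.465 + 0.294 + 0.294 + 0.14 = 2.644
Σ x·lx·mx = 6.977; T = 6.977/2.644 = 2.6388…
r ≈ ln(R0)/T = ln(2.644)/2.6388… = 0.36846… → 0.3685

0.3685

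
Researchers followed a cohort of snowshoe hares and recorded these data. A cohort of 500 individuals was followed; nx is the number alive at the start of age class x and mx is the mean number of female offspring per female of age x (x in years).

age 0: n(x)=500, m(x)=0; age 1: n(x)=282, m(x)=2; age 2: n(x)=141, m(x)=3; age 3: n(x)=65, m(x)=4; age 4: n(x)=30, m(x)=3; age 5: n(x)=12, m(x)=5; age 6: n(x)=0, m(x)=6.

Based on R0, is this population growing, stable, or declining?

lx = nx/n0 = nx/500: 1, 0.564, 0.282, 0.13, 0.06, 0.024, 0
R0 = Σ lx·mx = 0 + 1.128 + 0.846 + 0.52 + 0.18 + 0.12 + 0 = 2.794
R0 > 1, so the population is growing.

growing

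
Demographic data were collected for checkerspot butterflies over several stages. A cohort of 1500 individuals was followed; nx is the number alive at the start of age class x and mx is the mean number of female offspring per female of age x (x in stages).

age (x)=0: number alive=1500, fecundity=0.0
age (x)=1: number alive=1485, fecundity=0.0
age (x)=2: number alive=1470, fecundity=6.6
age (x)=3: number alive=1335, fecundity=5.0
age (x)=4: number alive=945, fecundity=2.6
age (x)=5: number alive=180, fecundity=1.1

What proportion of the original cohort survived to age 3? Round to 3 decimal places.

l_3 = n_3/n_0 = 1335/1500 = 0.89 → 0.890

0.890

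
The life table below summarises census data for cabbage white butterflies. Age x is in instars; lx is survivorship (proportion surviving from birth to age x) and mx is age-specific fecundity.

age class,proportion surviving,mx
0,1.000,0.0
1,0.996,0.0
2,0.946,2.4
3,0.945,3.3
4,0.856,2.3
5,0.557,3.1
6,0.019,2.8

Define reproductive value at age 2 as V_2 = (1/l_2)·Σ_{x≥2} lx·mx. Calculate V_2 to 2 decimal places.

lx·mx for x ≥ 2: 2.2704, 3.1185, 1.9688, 1.7267, 0.0532 → sum = 9.1376
V_2 = 9.1376 / l_2 = 9.1376 / 0.946 = 9.659197… → 9.66

9.66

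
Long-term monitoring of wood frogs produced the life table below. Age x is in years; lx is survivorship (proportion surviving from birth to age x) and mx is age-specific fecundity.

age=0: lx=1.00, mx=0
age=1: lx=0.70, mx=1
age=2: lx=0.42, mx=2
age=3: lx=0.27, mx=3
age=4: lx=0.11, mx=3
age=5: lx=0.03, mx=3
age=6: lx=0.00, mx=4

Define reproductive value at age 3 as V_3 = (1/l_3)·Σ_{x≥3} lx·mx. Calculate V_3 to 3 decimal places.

4.556

lx·mx for x ≥ 3: 0.81, 0.33, 0.09, 0 → sum = 1.23
V_3 = 1.23 / l_3 = 1.23 / 0.27 = 4.555556… → 4.556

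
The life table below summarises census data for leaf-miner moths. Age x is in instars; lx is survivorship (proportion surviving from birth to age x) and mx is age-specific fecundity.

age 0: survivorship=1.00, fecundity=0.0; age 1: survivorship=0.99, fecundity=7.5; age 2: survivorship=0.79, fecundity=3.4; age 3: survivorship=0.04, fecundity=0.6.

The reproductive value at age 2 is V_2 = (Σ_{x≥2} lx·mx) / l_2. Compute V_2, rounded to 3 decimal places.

3.430

lx·mx for x ≥ 2: 2.686, 0.024 → sum = 2.71
V_2 = 2.71 / l_2 = 2.71 / 0.79 = 3.43038… → 3.430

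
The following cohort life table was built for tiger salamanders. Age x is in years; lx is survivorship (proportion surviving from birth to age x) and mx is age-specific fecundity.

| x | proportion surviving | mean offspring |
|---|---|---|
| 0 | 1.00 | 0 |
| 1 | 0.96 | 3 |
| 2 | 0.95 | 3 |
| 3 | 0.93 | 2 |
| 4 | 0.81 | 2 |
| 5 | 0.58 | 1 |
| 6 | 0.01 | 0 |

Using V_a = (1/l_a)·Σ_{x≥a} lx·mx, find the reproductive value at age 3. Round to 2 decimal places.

lx·mx for x ≥ 3: 1.86, 1.62, 0.58, 0 → sum = 4.06
V_3 = 4.06 / l_3 = 4.06 / 0.93 = 4.365591… → 4.37

4.37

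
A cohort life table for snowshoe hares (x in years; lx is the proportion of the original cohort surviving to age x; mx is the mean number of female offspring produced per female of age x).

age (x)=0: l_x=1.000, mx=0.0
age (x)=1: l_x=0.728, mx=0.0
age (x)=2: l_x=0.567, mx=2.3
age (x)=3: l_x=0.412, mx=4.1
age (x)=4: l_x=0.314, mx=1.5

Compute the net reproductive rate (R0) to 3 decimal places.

lx·mx by age: 0, 0, 1.3041, 1.6892, 0.471
R0 = Σ lx·mx = 3.4643 → 3.464

3.464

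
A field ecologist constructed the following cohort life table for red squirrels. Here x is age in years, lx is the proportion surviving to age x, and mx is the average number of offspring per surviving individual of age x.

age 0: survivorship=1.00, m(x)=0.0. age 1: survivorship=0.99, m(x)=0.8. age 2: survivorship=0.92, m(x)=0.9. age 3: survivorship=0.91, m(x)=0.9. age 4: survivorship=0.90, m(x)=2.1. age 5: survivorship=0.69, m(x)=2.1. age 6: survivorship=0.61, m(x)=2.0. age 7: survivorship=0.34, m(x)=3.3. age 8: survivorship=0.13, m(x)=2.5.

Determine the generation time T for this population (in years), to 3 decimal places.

lx·mx: 0, 0.792, 0.828, 0.819, 1.89, 1.449, 1.22, 1.122, 0.325 → R0 = 8.445
x·lx·mx: 0, 0.792, 1.656, 2.457, 7.56, 7.245, 7.32, 7.854, 2.6 → Σ = 37.484
T = 37.484 / 8.445 = 4.438603… → 4.439

4.439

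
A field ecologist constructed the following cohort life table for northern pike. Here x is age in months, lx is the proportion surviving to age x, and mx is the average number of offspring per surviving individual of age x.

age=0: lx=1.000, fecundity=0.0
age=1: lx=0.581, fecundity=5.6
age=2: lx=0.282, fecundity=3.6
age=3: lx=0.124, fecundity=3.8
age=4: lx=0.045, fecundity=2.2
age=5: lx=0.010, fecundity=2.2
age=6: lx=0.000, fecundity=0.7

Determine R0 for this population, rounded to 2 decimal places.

lx·mx by age: 0, 3.2536, 1.0152, 0.4712, 0.099, 0.022, 0
R0 = Σ lx·mx = 4.861 → 4.86

4.86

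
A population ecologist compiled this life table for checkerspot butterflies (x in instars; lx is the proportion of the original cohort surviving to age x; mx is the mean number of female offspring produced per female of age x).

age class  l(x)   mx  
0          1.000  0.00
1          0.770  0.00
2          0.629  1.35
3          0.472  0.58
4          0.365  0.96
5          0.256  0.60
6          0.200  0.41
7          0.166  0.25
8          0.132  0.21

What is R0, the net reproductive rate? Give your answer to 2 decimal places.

1.78

lx·mx by age: 0, 0, 0.84915, 0.27376, 0.3504, 0.1536, 0.082, 0.0415, 0.02772
R0 = Σ lx·mx = 1.77813 → 1.78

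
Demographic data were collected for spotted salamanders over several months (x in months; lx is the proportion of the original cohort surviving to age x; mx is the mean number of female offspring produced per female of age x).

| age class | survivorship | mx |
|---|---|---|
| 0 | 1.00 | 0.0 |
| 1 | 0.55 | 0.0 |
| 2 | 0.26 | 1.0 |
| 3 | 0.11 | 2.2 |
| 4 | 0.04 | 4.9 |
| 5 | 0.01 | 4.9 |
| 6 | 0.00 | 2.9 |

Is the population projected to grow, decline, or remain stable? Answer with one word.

R0 = Σ lx·mx = 0 + 0 + 0.26 + 0.242 + 0.196 + 0.049 + 0 = 0.747
R0 < 1, so the population is declining.

declining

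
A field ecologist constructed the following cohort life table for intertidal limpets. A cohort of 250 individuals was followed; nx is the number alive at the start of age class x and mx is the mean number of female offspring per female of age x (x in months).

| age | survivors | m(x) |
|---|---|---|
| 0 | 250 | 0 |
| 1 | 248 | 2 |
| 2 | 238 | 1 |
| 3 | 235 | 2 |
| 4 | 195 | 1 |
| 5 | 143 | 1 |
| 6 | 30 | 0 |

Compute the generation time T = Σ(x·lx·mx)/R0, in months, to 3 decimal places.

lx = nx/n0 = nx/250: 1, 0.992, 0.952, 0.94, 0.78, 0.572, 0.12
lx·mx: 0, 1.984, 0.952, 1.88, 0.78, 0.572, 0 → R0 = 6.168
x·lx·mx: 0, 1.984, 1.904, 5.64, 3.12, 2.86, 0 → Σ = 15.508
T = 15.508 / 6.168 = 2.514267… → 2.514

2.514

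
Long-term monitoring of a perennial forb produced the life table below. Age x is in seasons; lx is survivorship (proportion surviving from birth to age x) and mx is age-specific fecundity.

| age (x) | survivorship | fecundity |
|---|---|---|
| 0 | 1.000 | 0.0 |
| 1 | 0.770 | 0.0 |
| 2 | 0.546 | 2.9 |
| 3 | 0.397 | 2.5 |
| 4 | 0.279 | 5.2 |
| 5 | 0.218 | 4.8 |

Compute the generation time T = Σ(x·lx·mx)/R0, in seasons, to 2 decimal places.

3.39

lx·mx: 0, 0, 1.5834, 0.9925, 1.4508, 1.0464 → R0 = 5.0731
x·lx·mx: 0, 0, 3.1668, 2.9775, 5.8032, 5.232 → Σ = 17.1795
T = 17.1795 / 5.0731 = 3.386391… → 3.39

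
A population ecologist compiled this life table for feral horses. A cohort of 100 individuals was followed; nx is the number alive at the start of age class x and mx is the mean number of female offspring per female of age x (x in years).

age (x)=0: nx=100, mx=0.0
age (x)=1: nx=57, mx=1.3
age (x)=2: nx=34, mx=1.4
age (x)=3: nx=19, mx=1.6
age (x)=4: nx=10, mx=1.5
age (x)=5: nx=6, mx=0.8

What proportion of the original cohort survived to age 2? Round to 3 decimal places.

l_2 = n_2/n_0 = 34/100 = 0.34 → 0.340

0.340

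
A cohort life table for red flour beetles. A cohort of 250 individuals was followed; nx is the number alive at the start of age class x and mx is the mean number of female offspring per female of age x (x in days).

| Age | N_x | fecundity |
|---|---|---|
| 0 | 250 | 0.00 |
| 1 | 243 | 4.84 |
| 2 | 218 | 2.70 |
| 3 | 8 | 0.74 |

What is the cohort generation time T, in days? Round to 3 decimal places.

lx = nx/n0 = nx/250: 1, 0.972, 0.872, 0.032
lx·mx: 0, 4.70448, 2.3544, 0.02368 → R0 = 7.08256
x·lx·mx: 0, 4.70448, 4.7088, 0.07104 → Σ = 9.48432
T = 9.48432 / 7.08256 = 1.339109… → 1.339

1.339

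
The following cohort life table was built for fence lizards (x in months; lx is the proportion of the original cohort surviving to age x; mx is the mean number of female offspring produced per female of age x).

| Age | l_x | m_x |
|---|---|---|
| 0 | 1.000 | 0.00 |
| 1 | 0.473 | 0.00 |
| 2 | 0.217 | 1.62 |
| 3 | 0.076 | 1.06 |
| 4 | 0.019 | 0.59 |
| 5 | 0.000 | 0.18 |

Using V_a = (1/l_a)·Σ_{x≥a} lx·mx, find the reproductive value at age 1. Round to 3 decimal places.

lx·mx for x ≥ 1: 0, 0.35154, 0.08056, 0.01121, 0 → sum = 0.44331
V_1 = 0.44331 / l_1 = 0.44331 / 0.473 = 0.93723… → 0.937

0.937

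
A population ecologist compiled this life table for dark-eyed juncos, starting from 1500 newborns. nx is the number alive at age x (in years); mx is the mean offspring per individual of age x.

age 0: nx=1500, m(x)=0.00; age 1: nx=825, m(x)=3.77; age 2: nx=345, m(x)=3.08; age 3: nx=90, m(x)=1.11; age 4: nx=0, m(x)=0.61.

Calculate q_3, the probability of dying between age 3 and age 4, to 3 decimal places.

lx = nx/n0 = nx/1500: 1, 0.55, 0.23, 0.06, 0
q_3 = (l_3 − l_4) / l_3 = (0.06 − 0) / 0.06
     = 0.06 / 0.06 = 1 → 1.000

1.000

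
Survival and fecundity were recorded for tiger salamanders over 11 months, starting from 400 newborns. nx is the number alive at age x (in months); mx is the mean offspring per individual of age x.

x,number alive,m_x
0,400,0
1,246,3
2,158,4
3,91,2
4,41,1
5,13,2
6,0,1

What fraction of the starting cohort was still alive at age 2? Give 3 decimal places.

0.395

l_2 = n_2/n_0 = 158/400 = 0.395 → 0.395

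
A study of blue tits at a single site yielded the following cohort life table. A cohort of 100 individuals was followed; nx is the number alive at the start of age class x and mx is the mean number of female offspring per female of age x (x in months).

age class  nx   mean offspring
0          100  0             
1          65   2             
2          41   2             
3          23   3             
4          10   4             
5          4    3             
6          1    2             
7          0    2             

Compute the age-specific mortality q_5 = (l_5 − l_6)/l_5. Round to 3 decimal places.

lx = nx/n0 = nx/100: 1, 0.65, 0.41, 0.23, 0.1, 0.04, 0.01, 0
q_5 = (l_5 − l_6) / l_5 = (0.04 − 0.01) / 0.04
     = 0.03 / 0.04 = 0.75 → 0.750

0.750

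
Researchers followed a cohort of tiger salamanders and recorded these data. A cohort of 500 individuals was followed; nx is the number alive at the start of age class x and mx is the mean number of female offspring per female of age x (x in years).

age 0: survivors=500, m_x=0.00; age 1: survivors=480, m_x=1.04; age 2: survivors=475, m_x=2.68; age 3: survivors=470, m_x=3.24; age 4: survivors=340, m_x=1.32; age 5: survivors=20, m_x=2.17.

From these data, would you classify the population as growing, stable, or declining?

lx = nx/n0 = nx/500: 1, 0.96, 0.95, 0.94, 0.68, 0.04
R0 = Σ lx·mx = 0 + 0.9984 + 2.546 + 3.0456 + 0.8976 + 0.0868 = 7.5744
R0 > 1, so the population is growing.

growing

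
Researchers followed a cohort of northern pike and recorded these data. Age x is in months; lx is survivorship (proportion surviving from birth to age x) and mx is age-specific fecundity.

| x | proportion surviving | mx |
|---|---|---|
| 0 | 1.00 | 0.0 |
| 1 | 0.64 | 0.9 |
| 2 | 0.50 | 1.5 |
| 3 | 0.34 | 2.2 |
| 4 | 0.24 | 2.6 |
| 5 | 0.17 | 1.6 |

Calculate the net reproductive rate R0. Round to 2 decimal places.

2.97

lx·mx by age: 0, 0.576, 0.75, 0.748, 0.624, 0.272
R0 = Σ lx·mx = 2.97 → 2.97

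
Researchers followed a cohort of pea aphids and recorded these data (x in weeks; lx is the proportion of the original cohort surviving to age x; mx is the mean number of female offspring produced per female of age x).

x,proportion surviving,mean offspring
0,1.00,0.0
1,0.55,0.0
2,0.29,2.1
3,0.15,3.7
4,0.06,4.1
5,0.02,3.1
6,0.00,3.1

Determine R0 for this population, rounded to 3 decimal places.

1.472

lx·mx by age: 0, 0, 0.609, 0.555, 0.246, 0.062, 0
R0 = Σ lx·mx = 1.472 → 1.472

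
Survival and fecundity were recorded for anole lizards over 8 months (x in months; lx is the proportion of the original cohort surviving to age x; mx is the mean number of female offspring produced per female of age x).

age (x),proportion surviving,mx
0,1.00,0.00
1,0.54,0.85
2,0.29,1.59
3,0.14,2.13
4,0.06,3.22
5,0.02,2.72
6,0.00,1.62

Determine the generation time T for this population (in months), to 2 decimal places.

2.27

lx·mx: 0, 0.459, 0.4611, 0.2982, 0.1932, 0.0544, 0 → R0 = 1.4659
x·lx·mx: 0, 0.459, 0.9222, 0.8946, 0.7728, 0.272, 0 → Σ = 3.3206
T = 3.3206 / 1.4659 = 2.26523… → 2.27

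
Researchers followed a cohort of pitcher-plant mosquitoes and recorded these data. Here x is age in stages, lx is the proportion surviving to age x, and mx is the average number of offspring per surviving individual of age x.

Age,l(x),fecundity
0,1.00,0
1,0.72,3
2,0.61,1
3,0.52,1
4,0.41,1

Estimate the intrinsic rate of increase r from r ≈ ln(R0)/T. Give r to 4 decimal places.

R0 = Σ lx·mx = 0 + 2.16 + 0.61 + 0.52 + 0.41 = 3.7
Σ x·lx·mx = 6.58; T = 6.58/3.7 = 1.77838…
r ≈ ln(R0)/T = ln(3.7)/1.77838… = 0.735689… → 0.7357

0.7357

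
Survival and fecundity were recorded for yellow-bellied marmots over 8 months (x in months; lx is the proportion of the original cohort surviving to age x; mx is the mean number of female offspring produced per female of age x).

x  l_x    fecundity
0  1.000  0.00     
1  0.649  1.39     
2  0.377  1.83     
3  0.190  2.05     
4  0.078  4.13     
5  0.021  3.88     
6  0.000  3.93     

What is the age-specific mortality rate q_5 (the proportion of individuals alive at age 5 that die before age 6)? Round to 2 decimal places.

1.00

q_5 = (l_5 − l_6) / l_5 = (0.021 − 0) / 0.021
     = 0.021 / 0.021 = 1 → 1.00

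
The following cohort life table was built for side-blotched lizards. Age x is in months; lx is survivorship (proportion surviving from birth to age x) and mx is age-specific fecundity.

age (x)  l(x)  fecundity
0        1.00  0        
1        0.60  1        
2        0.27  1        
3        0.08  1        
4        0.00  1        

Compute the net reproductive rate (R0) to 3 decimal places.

lx·mx by age: 0, 0.6, 0.27, 0.08, 0
R0 = Σ lx·mx = 0.95 → 0.950

0.950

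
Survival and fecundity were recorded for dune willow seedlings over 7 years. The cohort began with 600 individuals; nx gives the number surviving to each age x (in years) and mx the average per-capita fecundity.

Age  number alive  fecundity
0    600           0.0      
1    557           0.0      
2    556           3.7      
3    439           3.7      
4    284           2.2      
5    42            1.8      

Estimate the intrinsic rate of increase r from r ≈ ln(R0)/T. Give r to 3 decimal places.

lx = nx/n0 = nx/600: 1, 0.92833…, 0.92667…, 0.73167…, 0.47333…, 0.07
R0 = Σ lx·mx = 0 + 0 + 3.42867… + 2.70717… + 1.04133… + 0.126 = 7.303167…
Σ x·lx·mx = 19.774167…; T = 19.774167…/7.303167… = 2.70762…
r ≈ ln(R0)/T = ln(7.303167…)/2.70762… = 0.73434… → 0.734

0.734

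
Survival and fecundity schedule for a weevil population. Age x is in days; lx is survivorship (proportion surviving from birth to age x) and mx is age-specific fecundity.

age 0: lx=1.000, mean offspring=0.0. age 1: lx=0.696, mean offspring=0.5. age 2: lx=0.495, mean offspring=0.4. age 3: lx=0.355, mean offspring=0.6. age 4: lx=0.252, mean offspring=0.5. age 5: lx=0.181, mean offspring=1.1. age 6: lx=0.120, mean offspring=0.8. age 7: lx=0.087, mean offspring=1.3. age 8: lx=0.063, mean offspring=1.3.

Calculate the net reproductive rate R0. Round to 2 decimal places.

1.38

lx·mx by age: 0, 0.348, 0.198, 0.213, 0.126, 0.1991, 0.096, 0.1131, 0.0819
R0 = Σ lx·mx = 1.3751 → 1.38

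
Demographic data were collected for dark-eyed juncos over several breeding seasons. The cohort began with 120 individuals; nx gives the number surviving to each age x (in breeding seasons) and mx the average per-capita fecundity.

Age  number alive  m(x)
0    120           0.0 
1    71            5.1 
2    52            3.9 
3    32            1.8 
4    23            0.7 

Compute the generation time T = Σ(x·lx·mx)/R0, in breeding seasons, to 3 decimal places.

1.574

lx = nx/n0 = nx/120: 1, 0.59167…, 0.43333…, 0.26667…, 0.19167…
lx·mx: 0, 3.0175…, 1.69…, 0.48…, 0.134167… → R0 = 5.321667…
x·lx·mx: 0, 3.0175…, 3.38…, 1.44…, 0.536667… → Σ = 8.374167…
T = 8.374167… / 5.321667… = 1.573598… → 1.574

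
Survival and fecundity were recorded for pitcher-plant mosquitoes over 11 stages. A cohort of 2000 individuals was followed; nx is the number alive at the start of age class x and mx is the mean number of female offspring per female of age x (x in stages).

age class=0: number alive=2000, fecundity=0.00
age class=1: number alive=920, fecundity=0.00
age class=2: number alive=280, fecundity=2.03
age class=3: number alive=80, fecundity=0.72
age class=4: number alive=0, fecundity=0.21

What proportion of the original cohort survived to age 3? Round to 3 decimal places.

0.040

l_3 = n_3/n_0 = 80/2000 = 0.04 → 0.040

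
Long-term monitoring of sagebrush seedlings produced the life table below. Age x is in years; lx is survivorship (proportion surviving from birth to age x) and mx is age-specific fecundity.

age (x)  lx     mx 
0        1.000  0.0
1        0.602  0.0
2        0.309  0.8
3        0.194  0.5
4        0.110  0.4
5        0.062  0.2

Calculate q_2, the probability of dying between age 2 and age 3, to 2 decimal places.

0.37

q_2 = (l_2 − l_3) / l_2 = (0.309 − 0.194) / 0.309
     = 0.115 / 0.309 = 0.372168… → 0.37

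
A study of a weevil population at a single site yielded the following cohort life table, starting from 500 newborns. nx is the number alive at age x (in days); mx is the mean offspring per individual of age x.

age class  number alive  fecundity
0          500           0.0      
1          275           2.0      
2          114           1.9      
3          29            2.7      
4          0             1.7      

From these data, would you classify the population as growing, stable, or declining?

growing

lx = nx/n0 = nx/500: 1, 0.55, 0.228, 0.058, 0
R0 = Σ lx·mx = 0 + 1.1 + 0.4332 + 0.1566 + 0 = 1.6898
R0 > 1, so the population is growing.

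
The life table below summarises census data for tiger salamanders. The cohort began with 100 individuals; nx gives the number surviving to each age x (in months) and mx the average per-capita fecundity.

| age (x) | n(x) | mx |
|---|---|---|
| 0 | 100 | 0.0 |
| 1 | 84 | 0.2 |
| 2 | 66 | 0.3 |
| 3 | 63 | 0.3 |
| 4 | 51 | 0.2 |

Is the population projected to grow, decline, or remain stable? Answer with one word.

declining

lx = nx/n0 = nx/100: 1, 0.84, 0.66, 0.63, 0.51
R0 = Σ lx·mx = 0 + 0.168 + 0.198 + 0.189 + 0.102 = 0.657
R0 < 1, so the population is declining.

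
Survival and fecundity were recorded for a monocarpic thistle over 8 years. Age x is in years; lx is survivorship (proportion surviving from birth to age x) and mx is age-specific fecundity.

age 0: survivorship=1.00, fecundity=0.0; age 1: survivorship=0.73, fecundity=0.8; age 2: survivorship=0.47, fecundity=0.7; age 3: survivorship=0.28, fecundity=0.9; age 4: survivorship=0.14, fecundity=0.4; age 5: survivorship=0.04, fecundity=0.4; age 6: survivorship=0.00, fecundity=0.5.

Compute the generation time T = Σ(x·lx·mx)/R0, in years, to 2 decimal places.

lx·mx: 0, 0.584, 0.329, 0.252, 0.056, 0.016, 0 → R0 = 1.237
x·lx·mx: 0, 0.584, 0.658, 0.756, 0.224, 0.08, 0 → Σ = 2.302
T = 2.302 / 1.237 = 1.860954… → 1.86

1.86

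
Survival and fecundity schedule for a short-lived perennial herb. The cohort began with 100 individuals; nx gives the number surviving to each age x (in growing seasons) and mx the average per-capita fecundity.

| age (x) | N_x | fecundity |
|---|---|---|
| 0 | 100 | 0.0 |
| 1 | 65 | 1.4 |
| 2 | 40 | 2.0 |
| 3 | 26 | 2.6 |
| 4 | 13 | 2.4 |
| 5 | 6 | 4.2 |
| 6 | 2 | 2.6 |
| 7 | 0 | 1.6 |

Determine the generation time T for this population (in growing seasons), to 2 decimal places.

lx = nx/n0 = nx/100: 1, 0.65, 0.4, 0.26, 0.13, 0.06, 0.02, 0
lx·mx: 0, 0.91, 0.8, 0.676, 0.312, 0.252, 0.052, 0 → R0 = 3.002
x·lx·mx: 0, 0.91, 1.6, 2.028, 1.248, 1.26, 0.312, 0 → Σ = 7.358
T = 7.358 / 3.002 = 2.451033… → 2.45

2.45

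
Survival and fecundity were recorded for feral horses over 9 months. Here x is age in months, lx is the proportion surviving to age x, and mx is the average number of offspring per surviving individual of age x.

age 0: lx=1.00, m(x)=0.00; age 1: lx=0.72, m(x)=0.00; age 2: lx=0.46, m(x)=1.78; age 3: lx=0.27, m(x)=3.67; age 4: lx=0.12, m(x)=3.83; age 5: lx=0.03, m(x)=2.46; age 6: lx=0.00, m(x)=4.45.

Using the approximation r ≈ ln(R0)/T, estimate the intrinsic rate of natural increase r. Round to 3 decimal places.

R0 = Σ lx·mx = 0 + 0 + 0.8188 + 0.9909 + 0.4596 + 0.0738 + 0 = 2.3431
Σ x·lx·mx = 6.8177; T = 6.8177/2.3431 = 2.90969…
r ≈ ln(R0)/T = ln(2.3431)/2.90969… = 0.29263… → 0.293

0.293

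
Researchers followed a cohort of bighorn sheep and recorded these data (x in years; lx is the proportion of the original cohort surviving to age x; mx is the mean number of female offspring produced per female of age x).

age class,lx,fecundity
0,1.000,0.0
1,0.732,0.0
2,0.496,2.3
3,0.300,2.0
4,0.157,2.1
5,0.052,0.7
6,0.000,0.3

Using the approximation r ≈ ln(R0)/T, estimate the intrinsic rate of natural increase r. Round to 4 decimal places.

0.2813

R0 = Σ lx·mx = 0 + 0 + 1.1408 + 0.6 + 0.3297 + 0.0364 + 0 = 2.1069
Σ x·lx·mx = 5.5824; T = 5.5824/2.1069 = 2.64958…
r ≈ ln(R0)/T = ln(2.1069)/2.64958… = 0.281259… → 0.2813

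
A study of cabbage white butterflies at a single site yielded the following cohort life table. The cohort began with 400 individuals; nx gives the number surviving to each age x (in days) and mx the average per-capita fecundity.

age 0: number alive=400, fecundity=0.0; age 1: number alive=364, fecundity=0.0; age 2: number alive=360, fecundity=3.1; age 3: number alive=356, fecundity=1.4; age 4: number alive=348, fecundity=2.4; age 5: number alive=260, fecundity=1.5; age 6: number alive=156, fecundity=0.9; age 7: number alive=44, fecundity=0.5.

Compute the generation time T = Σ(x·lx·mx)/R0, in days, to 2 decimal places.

3.34

lx = nx/n0 = nx/400: 1, 0.91, 0.9, 0.89, 0.87, 0.65, 0.39, 0.11
lx·mx: 0, 0, 2.79, 1.246, 2.088, 0.975, 0.351, 0.055 → R0 = 7.505
x·lx·mx: 0, 0, 5.58, 3.738, 8.352, 4.875, 2.106, 0.385 → Σ = 25.036
T = 25.036 / 7.505 = 3.335909… → 3.34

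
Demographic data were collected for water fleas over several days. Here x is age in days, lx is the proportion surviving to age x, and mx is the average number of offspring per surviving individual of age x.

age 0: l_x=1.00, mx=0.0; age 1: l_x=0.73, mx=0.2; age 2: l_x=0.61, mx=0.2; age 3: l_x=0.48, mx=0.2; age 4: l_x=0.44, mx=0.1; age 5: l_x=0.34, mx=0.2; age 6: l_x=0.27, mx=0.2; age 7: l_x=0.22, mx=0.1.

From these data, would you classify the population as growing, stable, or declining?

R0 = Σ lx·mx = 0 + 0.146 + 0.122 + 0.096 + 0.044 + 0.068 + 0.054 + 0.022 = 0.552
R0 < 1, so the population is declining.

declining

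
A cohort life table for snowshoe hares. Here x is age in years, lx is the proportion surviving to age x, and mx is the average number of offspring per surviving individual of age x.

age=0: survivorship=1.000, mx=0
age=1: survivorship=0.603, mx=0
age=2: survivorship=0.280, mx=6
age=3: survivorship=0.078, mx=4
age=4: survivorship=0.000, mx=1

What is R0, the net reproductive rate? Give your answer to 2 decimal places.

1.99

lx·mx by age: 0, 0, 1.68, 0.312, 0
R0 = Σ lx·mx = 1.992 → 1.99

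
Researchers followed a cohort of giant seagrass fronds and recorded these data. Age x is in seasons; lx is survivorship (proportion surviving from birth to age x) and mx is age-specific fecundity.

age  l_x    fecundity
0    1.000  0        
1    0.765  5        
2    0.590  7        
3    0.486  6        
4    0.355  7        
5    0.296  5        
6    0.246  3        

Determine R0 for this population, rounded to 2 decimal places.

lx·mx by age: 0, 3.825, 4.13, 2.916, 2.485, 1.48, 0.738
R0 = Σ lx·mx = 15.574 → 15.57

15.57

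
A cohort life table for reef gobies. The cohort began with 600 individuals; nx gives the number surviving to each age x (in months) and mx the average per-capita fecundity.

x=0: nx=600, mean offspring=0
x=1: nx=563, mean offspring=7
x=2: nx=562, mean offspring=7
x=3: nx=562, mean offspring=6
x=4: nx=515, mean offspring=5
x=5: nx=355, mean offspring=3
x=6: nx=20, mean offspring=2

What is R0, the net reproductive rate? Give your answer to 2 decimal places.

lx = nx/n0 = nx/600: 1, 0.93833…, 0.93667…, 0.93667…, 0.85833…, 0.59167…, 0.03333…
lx·mx by age: 0, 6.568333…, 6.556667…, 5.62…, 4.291667…, 1.775…, 0.066667…
R0 = Σ lx·mx = 24.878333… → 24.88

24.88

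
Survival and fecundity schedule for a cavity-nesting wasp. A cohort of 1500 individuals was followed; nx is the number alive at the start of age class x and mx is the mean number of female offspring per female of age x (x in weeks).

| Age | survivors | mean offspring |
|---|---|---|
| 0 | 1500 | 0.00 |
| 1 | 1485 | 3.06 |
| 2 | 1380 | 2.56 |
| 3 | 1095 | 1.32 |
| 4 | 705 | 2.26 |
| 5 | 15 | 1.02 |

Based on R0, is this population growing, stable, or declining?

growing

lx = nx/n0 = nx/1500: 1, 0.99, 0.92, 0.73, 0.47, 0.01
R0 = Σ lx·mx = 0 + 3.0294 + 2.3552 + 0.9636 + 1.0622 + 0.0102 = 7.4206
R0 > 1, so the population is growing.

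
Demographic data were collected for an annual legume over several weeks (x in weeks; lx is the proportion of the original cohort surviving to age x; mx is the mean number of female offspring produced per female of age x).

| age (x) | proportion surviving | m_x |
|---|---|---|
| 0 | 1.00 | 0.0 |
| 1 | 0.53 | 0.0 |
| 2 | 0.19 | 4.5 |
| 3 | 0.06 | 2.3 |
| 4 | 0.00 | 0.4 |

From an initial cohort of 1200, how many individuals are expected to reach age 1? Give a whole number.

Expected survivors = N0 · l_1 = 1200 × 0.53 = 636 → 636

636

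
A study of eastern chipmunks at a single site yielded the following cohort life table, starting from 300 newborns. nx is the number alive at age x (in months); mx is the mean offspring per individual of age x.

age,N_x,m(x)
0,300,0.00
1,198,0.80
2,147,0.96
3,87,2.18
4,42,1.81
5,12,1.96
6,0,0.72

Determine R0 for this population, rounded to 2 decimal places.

lx = nx/n0 = nx/300: 1, 0.66, 0.49, 0.29, 0.14, 0.04, 0
lx·mx by age: 0, 0.528, 0.4704, 0.6322, 0.2534, 0.0784, 0
R0 = Σ lx·mx = 1.9624 → 1.96

1.96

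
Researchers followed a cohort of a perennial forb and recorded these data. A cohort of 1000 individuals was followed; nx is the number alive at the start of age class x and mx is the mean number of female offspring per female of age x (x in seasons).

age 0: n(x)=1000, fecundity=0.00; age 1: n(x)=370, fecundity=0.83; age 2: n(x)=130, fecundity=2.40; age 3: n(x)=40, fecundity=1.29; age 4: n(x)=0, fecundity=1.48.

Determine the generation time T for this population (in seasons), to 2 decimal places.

1.62

lx = nx/n0 = nx/1000: 1, 0.37, 0.13, 0.04, 0
lx·mx: 0, 0.3071, 0.312, 0.0516, 0 → R0 = 0.6707
x·lx·mx: 0, 0.3071, 0.624, 0.1548, 0 → Σ = 1.0859
T = 1.0859 / 0.6707 = 1.619055… → 1.62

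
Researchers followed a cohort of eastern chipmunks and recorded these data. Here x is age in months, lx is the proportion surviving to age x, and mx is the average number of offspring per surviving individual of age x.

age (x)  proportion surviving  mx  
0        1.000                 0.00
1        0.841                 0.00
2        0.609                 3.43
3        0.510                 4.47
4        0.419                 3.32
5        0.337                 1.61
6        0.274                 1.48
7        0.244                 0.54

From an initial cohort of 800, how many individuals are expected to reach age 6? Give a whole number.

Expected survivors = N0 · l_6 = 800 × 0.274 = 219.2 → 219

219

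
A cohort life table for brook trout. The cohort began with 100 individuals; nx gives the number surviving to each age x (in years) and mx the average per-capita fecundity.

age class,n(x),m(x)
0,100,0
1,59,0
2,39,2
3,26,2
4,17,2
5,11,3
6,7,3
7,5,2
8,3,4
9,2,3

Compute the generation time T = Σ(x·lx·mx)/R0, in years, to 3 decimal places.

lx = nx/n0 = nx/100: 1, 0.59, 0.39, 0.26, 0.17, 0.11, 0.07, 0.05, 0.03, 0.02
lx·mx: 0, 0, 0.78, 0.52, 0.34, 0.33, 0.21, 0.1, 0.12, 0.06 → R0 = 2.46
x·lx·mx: 0, 0, 1.56, 1.56, 1.36, 1.65, 1.26, 0.7, 0.96, 0.54 → Σ = 9.59
T = 9.59 / 2.46 = 3.898374… → 3.898

3.898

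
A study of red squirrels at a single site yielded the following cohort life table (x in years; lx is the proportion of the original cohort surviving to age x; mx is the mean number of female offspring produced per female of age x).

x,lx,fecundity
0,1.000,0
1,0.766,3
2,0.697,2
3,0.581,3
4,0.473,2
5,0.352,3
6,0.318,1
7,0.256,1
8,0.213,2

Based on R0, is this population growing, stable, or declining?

R0 = Σ lx·mx = 0 + 2.298 + 1.394 + 1.743 + 0.946 + 1.056 + 0.318 + 0.256 + 0.426 = 8.437
R0 > 1, so the population is growing.

growing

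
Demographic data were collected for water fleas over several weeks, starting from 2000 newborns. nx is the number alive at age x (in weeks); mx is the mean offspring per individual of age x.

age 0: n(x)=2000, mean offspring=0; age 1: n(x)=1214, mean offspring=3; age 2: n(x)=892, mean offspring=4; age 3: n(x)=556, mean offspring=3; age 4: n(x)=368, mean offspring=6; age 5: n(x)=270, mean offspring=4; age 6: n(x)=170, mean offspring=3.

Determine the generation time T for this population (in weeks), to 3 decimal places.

lx = nx/n0 = nx/2000: 1, 0.607, 0.446, 0.278, 0.184, 0.135, 0.085
lx·mx: 0, 1.821, 1.784, 0.834, 1.104, 0.54, 0.255 → R0 = 6.338
x·lx·mx: 0, 1.821, 3.568, 2.502, 4.416, 2.7, 1.53 → Σ = 16.537
T = 16.537 / 6.338 = 2.609183… → 2.609

2.609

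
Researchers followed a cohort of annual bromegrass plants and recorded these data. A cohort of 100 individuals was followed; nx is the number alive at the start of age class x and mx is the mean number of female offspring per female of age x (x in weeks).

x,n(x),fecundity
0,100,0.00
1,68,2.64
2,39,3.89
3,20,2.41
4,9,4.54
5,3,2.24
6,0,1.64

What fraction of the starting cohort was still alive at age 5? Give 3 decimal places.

l_5 = n_5/n_0 = 3/100 = 0.03 → 0.030

0.030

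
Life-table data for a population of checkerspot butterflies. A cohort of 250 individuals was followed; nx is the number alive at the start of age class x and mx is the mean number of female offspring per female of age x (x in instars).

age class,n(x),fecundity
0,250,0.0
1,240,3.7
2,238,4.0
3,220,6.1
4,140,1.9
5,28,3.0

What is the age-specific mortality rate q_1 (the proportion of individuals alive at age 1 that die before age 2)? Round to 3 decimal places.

lx = nx/n0 = nx/250: 1, 0.96, 0.952, 0.88, 0.56, 0.112
q_1 = (l_1 − l_2) / l_1 = (0.96 − 0.952) / 0.96
     = 0.008 / 0.96 = 0.008333… → 0.008

0.008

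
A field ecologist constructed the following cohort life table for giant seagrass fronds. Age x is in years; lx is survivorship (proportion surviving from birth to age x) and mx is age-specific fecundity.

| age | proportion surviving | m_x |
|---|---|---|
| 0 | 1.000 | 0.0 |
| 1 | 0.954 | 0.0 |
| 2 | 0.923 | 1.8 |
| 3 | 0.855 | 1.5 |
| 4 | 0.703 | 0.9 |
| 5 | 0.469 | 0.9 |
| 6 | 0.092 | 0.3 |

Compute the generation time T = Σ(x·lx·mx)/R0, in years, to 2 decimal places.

lx·mx: 0, 0, 1.6614, 1.2825, 0.6327, 0.4221, 0.0276 → R0 = 4.0263
x·lx·mx: 0, 0, 3.3228, 3.8475, 2.5308, 2.1105, 0.1656 → Σ = 11.9772
T = 11.9772 / 4.0263 = 2.974741… → 2.97

2.97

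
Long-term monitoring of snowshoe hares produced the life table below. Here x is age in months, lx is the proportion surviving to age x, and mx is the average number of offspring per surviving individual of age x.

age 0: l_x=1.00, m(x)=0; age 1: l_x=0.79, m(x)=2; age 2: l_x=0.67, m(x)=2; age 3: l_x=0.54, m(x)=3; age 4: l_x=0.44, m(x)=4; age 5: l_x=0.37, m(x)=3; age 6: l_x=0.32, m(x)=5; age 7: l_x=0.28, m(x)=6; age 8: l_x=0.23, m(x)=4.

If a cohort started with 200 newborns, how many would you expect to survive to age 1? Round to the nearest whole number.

Expected survivors = N0 · l_1 = 200 × 0.79 = 158 → 158

158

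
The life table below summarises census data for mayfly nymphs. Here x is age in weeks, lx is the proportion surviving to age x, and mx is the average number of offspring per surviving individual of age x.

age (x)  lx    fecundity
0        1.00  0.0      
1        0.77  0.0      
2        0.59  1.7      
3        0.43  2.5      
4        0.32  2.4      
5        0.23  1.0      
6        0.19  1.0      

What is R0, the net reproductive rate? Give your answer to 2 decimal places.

3.27

lx·mx by age: 0, 0, 1.003, 1.075, 0.768, 0.23, 0.19
R0 = Σ lx·mx = 3.266 → 3.27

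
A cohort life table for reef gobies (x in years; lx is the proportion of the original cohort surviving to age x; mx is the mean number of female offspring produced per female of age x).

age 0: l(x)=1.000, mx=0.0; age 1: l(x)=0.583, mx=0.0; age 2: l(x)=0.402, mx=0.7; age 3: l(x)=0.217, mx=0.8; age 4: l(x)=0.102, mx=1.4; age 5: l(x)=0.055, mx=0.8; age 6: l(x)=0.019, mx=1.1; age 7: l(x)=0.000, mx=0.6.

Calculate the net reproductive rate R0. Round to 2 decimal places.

lx·mx by age: 0, 0, 0.2814, 0.1736, 0.1428, 0.044, 0.0209, 0
R0 = Σ lx·mx = 0.6627 → 0.66

0.66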